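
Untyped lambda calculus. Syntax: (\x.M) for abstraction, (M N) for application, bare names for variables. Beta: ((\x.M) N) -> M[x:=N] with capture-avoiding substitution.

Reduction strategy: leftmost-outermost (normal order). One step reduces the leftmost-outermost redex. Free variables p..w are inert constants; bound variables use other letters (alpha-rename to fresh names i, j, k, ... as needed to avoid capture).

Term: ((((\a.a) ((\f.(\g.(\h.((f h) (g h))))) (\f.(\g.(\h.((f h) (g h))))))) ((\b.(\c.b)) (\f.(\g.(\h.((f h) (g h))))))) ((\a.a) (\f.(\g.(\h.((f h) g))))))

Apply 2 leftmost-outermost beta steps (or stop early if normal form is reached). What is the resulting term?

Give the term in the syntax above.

Step 0: ((((\a.a) ((\f.(\g.(\h.((f h) (g h))))) (\f.(\g.(\h.((f h) (g h))))))) ((\b.(\c.b)) (\f.(\g.(\h.((f h) (g h))))))) ((\a.a) (\f.(\g.(\h.((f h) g))))))
Step 1: ((((\f.(\g.(\h.((f h) (g h))))) (\f.(\g.(\h.((f h) (g h)))))) ((\b.(\c.b)) (\f.(\g.(\h.((f h) (g h))))))) ((\a.a) (\f.(\g.(\h.((f h) g))))))
Step 2: (((\g.(\h.(((\f.(\g.(\h.((f h) (g h))))) h) (g h)))) ((\b.(\c.b)) (\f.(\g.(\h.((f h) (g h))))))) ((\a.a) (\f.(\g.(\h.((f h) g))))))

Answer: (((\g.(\h.(((\f.(\g.(\h.((f h) (g h))))) h) (g h)))) ((\b.(\c.b)) (\f.(\g.(\h.((f h) (g h))))))) ((\a.a) (\f.(\g.(\h.((f h) g))))))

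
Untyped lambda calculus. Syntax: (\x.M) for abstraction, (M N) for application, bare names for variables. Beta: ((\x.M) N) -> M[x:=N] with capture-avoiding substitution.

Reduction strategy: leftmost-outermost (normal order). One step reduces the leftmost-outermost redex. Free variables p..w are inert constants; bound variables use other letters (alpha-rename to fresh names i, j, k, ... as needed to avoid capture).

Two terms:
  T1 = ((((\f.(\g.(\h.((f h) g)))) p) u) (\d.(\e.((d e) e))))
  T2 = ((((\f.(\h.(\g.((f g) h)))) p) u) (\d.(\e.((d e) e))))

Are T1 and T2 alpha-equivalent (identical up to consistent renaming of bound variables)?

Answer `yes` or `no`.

Answer: yes

Derivation:
Term 1: ((((\f.(\g.(\h.((f h) g)))) p) u) (\d.(\e.((d e) e))))
Term 2: ((((\f.(\h.(\g.((f g) h)))) p) u) (\d.(\e.((d e) e))))
Alpha-equivalence: compare structure up to binder renaming.
Result: True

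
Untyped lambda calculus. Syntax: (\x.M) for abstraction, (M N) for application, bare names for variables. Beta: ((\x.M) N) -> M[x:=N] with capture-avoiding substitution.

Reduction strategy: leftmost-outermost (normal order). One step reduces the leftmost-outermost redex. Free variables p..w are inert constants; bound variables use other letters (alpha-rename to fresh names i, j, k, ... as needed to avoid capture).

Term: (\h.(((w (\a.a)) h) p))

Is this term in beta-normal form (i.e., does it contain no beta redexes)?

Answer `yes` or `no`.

Term: (\h.(((w (\a.a)) h) p))
No beta redexes found.

Answer: yes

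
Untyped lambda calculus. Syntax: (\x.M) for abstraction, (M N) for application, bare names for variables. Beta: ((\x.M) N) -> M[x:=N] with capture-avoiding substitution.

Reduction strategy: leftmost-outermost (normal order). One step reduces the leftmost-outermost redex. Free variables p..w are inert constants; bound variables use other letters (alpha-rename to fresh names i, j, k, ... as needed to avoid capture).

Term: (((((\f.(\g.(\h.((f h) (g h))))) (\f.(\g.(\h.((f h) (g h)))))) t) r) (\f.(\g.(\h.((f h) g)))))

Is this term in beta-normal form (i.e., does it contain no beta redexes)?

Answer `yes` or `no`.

Term: (((((\f.(\g.(\h.((f h) (g h))))) (\f.(\g.(\h.((f h) (g h)))))) t) r) (\f.(\g.(\h.((f h) g)))))
Found 1 beta redex(es).

Answer: no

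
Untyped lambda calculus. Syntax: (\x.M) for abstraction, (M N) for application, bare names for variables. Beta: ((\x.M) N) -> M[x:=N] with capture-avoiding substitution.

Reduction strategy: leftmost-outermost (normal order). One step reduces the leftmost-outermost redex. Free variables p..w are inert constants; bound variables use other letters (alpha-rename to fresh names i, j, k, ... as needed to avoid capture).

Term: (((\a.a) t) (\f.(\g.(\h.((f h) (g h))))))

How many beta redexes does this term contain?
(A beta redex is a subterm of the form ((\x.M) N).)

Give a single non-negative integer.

Term: (((\a.a) t) (\f.(\g.(\h.((f h) (g h))))))
  Redex: ((\a.a) t)
Total redexes: 1

Answer: 1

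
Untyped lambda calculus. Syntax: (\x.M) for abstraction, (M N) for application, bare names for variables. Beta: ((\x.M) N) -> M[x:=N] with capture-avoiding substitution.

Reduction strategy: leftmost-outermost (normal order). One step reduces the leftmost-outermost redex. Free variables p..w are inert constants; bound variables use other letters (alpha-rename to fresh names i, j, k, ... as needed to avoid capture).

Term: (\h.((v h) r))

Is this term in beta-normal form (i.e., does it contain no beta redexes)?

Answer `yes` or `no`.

Answer: yes

Derivation:
Term: (\h.((v h) r))
No beta redexes found.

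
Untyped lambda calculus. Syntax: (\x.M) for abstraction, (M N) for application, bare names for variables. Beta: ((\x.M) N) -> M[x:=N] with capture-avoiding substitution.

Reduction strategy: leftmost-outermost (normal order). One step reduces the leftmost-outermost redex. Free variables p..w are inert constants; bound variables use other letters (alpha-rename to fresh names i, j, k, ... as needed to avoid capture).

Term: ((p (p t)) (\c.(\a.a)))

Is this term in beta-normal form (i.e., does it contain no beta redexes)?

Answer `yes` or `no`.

Term: ((p (p t)) (\c.(\a.a)))
No beta redexes found.

Answer: yes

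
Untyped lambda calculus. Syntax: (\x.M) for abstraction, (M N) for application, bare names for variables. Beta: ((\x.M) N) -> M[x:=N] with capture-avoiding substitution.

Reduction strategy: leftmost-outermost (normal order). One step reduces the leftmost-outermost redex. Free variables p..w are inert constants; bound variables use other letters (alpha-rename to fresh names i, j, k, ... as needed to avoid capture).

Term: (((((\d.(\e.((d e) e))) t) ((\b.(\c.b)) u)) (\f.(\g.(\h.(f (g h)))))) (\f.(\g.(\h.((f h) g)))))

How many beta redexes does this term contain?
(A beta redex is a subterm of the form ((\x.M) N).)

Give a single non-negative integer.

Term: (((((\d.(\e.((d e) e))) t) ((\b.(\c.b)) u)) (\f.(\g.(\h.(f (g h)))))) (\f.(\g.(\h.((f h) g)))))
  Redex: ((\d.(\e.((d e) e))) t)
  Redex: ((\b.(\c.b)) u)
Total redexes: 2

Answer: 2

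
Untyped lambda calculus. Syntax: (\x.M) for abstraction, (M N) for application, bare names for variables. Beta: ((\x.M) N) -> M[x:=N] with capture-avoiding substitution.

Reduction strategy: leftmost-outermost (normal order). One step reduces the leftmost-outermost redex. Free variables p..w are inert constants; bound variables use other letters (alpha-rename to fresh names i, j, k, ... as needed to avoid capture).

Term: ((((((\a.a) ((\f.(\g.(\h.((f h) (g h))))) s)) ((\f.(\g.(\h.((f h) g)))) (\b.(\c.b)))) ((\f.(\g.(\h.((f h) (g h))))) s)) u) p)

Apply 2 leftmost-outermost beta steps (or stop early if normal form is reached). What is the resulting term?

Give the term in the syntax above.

Step 0: ((((((\a.a) ((\f.(\g.(\h.((f h) (g h))))) s)) ((\f.(\g.(\h.((f h) g)))) (\b.(\c.b)))) ((\f.(\g.(\h.((f h) (g h))))) s)) u) p)
Step 1: ((((((\f.(\g.(\h.((f h) (g h))))) s) ((\f.(\g.(\h.((f h) g)))) (\b.(\c.b)))) ((\f.(\g.(\h.((f h) (g h))))) s)) u) p)
Step 2: (((((\g.(\h.((s h) (g h)))) ((\f.(\g.(\h.((f h) g)))) (\b.(\c.b)))) ((\f.(\g.(\h.((f h) (g h))))) s)) u) p)

Answer: (((((\g.(\h.((s h) (g h)))) ((\f.(\g.(\h.((f h) g)))) (\b.(\c.b)))) ((\f.(\g.(\h.((f h) (g h))))) s)) u) p)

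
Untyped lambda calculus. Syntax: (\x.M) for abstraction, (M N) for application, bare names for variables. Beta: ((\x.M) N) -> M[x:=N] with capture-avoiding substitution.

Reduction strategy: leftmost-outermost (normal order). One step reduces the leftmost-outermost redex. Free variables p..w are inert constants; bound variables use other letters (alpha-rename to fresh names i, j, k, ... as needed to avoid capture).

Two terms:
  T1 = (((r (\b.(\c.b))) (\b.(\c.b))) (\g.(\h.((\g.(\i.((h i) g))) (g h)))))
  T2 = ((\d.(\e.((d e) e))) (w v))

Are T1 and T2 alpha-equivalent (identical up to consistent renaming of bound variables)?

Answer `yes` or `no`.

Term 1: (((r (\b.(\c.b))) (\b.(\c.b))) (\g.(\h.((\g.(\i.((h i) g))) (g h)))))
Term 2: ((\d.(\e.((d e) e))) (w v))
Alpha-equivalence: compare structure up to binder renaming.
Result: False

Answer: no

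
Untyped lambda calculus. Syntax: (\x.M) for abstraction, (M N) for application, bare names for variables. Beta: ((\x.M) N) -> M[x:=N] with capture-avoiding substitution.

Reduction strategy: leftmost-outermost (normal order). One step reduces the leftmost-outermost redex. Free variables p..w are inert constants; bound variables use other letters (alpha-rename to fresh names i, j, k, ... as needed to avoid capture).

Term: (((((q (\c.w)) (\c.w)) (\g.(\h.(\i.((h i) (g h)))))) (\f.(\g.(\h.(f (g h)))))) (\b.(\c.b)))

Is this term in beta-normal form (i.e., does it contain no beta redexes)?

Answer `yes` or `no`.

Term: (((((q (\c.w)) (\c.w)) (\g.(\h.(\i.((h i) (g h)))))) (\f.(\g.(\h.(f (g h)))))) (\b.(\c.b)))
No beta redexes found.

Answer: yes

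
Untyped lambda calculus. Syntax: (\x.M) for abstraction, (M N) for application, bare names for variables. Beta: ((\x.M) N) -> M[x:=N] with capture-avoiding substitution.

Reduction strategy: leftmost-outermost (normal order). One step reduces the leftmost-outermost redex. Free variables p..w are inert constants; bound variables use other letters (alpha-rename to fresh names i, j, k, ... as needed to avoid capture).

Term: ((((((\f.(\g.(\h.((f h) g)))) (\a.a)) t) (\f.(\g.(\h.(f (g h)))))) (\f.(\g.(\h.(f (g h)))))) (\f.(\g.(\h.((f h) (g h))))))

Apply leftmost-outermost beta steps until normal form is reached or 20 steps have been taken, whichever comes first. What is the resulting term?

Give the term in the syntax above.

Step 0: ((((((\f.(\g.(\h.((f h) g)))) (\a.a)) t) (\f.(\g.(\h.(f (g h)))))) (\f.(\g.(\h.(f (g h)))))) (\f.(\g.(\h.((f h) (g h))))))
Step 1: (((((\g.(\h.(((\a.a) h) g))) t) (\f.(\g.(\h.(f (g h)))))) (\f.(\g.(\h.(f (g h)))))) (\f.(\g.(\h.((f h) (g h))))))
Step 2: ((((\h.(((\a.a) h) t)) (\f.(\g.(\h.(f (g h)))))) (\f.(\g.(\h.(f (g h)))))) (\f.(\g.(\h.((f h) (g h))))))
Step 3: (((((\a.a) (\f.(\g.(\h.(f (g h)))))) t) (\f.(\g.(\h.(f (g h)))))) (\f.(\g.(\h.((f h) (g h))))))
Step 4: ((((\f.(\g.(\h.(f (g h))))) t) (\f.(\g.(\h.(f (g h)))))) (\f.(\g.(\h.((f h) (g h))))))
Step 5: (((\g.(\h.(t (g h)))) (\f.(\g.(\h.(f (g h)))))) (\f.(\g.(\h.((f h) (g h))))))
Step 6: ((\h.(t ((\f.(\g.(\h.(f (g h))))) h))) (\f.(\g.(\h.((f h) (g h))))))
Step 7: (t ((\f.(\g.(\h.(f (g h))))) (\f.(\g.(\h.((f h) (g h)))))))
Step 8: (t (\g.(\h.((\f.(\g.(\h.((f h) (g h))))) (g h)))))
Step 9: (t (\g.(\h.(\i.(\j.(((g h) j) (i j)))))))

Answer: (t (\g.(\h.(\i.(\j.(((g h) j) (i j)))))))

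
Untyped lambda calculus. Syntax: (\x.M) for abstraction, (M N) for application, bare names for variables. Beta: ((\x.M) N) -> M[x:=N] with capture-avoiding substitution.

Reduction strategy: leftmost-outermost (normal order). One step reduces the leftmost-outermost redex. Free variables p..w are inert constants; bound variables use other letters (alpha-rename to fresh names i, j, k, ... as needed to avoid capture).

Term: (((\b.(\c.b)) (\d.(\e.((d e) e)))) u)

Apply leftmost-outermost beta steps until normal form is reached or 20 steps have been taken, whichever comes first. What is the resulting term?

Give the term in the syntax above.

Step 0: (((\b.(\c.b)) (\d.(\e.((d e) e)))) u)
Step 1: ((\c.(\d.(\e.((d e) e)))) u)
Step 2: (\d.(\e.((d e) e)))

Answer: (\d.(\e.((d e) e)))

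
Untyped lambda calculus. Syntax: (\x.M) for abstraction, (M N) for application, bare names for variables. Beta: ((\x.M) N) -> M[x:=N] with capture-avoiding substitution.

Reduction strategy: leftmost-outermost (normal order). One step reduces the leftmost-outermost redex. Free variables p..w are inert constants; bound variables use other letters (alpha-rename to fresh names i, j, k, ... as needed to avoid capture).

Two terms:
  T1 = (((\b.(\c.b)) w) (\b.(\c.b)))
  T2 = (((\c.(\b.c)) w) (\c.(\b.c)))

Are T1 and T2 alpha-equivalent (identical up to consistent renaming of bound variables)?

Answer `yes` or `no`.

Answer: yes

Derivation:
Term 1: (((\b.(\c.b)) w) (\b.(\c.b)))
Term 2: (((\c.(\b.c)) w) (\c.(\b.c)))
Alpha-equivalence: compare structure up to binder renaming.
Result: True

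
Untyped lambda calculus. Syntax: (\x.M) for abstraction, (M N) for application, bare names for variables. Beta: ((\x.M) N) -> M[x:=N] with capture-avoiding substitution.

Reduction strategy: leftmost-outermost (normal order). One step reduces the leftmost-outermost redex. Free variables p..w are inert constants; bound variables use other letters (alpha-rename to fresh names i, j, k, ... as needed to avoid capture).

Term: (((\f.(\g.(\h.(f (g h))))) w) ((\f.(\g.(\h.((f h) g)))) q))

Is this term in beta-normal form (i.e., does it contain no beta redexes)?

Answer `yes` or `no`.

Term: (((\f.(\g.(\h.(f (g h))))) w) ((\f.(\g.(\h.((f h) g)))) q))
Found 2 beta redex(es).

Answer: no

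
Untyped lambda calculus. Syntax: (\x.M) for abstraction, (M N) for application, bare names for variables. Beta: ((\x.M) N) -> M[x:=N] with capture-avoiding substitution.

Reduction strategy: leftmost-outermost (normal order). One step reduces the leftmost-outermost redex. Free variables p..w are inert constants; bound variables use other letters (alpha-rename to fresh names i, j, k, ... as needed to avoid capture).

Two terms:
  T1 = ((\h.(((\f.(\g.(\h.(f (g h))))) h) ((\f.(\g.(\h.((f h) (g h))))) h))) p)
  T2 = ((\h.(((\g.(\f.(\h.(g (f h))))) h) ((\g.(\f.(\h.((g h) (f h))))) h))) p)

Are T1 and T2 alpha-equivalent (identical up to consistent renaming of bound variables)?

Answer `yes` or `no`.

Answer: yes

Derivation:
Term 1: ((\h.(((\f.(\g.(\h.(f (g h))))) h) ((\f.(\g.(\h.((f h) (g h))))) h))) p)
Term 2: ((\h.(((\g.(\f.(\h.(g (f h))))) h) ((\g.(\f.(\h.((g h) (f h))))) h))) p)
Alpha-equivalence: compare structure up to binder renaming.
Result: True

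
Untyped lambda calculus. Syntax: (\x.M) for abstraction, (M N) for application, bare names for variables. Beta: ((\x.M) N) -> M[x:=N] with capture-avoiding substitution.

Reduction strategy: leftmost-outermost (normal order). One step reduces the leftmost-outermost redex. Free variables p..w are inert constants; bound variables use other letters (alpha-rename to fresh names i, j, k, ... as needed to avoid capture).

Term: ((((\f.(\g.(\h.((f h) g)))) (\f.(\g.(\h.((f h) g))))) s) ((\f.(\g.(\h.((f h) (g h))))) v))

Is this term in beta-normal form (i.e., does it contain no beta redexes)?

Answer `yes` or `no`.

Term: ((((\f.(\g.(\h.((f h) g)))) (\f.(\g.(\h.((f h) g))))) s) ((\f.(\g.(\h.((f h) (g h))))) v))
Found 2 beta redex(es).

Answer: no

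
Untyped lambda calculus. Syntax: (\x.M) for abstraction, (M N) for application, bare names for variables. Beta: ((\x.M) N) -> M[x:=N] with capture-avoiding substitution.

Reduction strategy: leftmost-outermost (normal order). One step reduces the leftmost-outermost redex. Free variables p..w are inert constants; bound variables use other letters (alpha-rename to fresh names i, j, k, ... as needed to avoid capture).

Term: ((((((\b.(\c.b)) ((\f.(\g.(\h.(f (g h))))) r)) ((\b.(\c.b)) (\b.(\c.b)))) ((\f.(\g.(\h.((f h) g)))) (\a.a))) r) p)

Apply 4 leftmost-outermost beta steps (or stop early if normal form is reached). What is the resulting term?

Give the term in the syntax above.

Step 0: ((((((\b.(\c.b)) ((\f.(\g.(\h.(f (g h))))) r)) ((\b.(\c.b)) (\b.(\c.b)))) ((\f.(\g.(\h.((f h) g)))) (\a.a))) r) p)
Step 1: (((((\c.((\f.(\g.(\h.(f (g h))))) r)) ((\b.(\c.b)) (\b.(\c.b)))) ((\f.(\g.(\h.((f h) g)))) (\a.a))) r) p)
Step 2: (((((\f.(\g.(\h.(f (g h))))) r) ((\f.(\g.(\h.((f h) g)))) (\a.a))) r) p)
Step 3: ((((\g.(\h.(r (g h)))) ((\f.(\g.(\h.((f h) g)))) (\a.a))) r) p)
Step 4: (((\h.(r (((\f.(\g.(\h.((f h) g)))) (\a.a)) h))) r) p)

Answer: (((\h.(r (((\f.(\g.(\h.((f h) g)))) (\a.a)) h))) r) p)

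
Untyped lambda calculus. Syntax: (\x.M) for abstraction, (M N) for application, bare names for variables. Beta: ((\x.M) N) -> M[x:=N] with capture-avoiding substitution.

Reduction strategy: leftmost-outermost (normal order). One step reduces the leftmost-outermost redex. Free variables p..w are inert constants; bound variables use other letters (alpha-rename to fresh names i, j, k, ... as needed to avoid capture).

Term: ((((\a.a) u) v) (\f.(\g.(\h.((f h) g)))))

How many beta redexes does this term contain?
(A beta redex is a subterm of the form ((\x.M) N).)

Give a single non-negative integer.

Term: ((((\a.a) u) v) (\f.(\g.(\h.((f h) g)))))
  Redex: ((\a.a) u)
Total redexes: 1

Answer: 1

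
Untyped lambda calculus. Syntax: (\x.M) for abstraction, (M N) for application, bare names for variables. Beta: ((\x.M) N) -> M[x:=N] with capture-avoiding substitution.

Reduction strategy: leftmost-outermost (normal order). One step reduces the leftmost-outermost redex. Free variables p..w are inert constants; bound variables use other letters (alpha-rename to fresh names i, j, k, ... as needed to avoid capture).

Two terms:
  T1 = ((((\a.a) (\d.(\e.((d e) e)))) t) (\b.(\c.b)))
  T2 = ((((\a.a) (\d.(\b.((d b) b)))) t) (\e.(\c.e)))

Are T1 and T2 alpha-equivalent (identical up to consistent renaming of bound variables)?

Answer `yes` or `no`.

Answer: yes

Derivation:
Term 1: ((((\a.a) (\d.(\e.((d e) e)))) t) (\b.(\c.b)))
Term 2: ((((\a.a) (\d.(\b.((d b) b)))) t) (\e.(\c.e)))
Alpha-equivalence: compare structure up to binder renaming.
Result: True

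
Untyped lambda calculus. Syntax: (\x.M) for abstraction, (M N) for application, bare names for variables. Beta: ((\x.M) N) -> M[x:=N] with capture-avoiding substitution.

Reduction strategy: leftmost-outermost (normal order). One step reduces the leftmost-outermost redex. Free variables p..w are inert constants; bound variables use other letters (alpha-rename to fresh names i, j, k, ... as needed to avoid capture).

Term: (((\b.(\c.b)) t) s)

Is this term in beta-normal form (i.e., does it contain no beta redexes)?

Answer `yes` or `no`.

Term: (((\b.(\c.b)) t) s)
Found 1 beta redex(es).

Answer: no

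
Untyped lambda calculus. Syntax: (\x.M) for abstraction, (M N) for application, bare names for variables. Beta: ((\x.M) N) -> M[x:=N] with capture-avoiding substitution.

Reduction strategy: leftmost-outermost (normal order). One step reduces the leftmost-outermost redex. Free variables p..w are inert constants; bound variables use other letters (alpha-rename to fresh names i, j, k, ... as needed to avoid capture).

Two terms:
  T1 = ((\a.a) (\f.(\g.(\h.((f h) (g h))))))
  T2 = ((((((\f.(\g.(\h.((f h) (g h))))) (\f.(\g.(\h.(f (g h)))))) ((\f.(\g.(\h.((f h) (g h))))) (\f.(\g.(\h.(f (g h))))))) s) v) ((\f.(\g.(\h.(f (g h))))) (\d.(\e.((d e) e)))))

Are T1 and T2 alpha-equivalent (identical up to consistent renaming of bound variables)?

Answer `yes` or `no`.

Term 1: ((\a.a) (\f.(\g.(\h.((f h) (g h))))))
Term 2: ((((((\f.(\g.(\h.((f h) (g h))))) (\f.(\g.(\h.(f (g h)))))) ((\f.(\g.(\h.((f h) (g h))))) (\f.(\g.(\h.(f (g h))))))) s) v) ((\f.(\g.(\h.(f (g h))))) (\d.(\e.((d e) e)))))
Alpha-equivalence: compare structure up to binder renaming.
Result: False

Answer: no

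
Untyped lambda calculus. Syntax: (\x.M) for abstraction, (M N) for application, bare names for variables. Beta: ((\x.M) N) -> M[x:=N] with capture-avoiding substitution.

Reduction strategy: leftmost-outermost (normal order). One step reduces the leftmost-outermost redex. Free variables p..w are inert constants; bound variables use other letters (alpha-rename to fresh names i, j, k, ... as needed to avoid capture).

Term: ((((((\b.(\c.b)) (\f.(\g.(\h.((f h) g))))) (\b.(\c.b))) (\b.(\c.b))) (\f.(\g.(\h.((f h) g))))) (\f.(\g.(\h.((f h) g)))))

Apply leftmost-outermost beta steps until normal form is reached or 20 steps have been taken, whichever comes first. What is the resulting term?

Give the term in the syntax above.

Answer: (\f.(\g.(\h.((f h) g))))

Derivation:
Step 0: ((((((\b.(\c.b)) (\f.(\g.(\h.((f h) g))))) (\b.(\c.b))) (\b.(\c.b))) (\f.(\g.(\h.((f h) g))))) (\f.(\g.(\h.((f h) g)))))
Step 1: (((((\c.(\f.(\g.(\h.((f h) g))))) (\b.(\c.b))) (\b.(\c.b))) (\f.(\g.(\h.((f h) g))))) (\f.(\g.(\h.((f h) g)))))
Step 2: ((((\f.(\g.(\h.((f h) g)))) (\b.(\c.b))) (\f.(\g.(\h.((f h) g))))) (\f.(\g.(\h.((f h) g)))))
Step 3: (((\g.(\h.(((\b.(\c.b)) h) g))) (\f.(\g.(\h.((f h) g))))) (\f.(\g.(\h.((f h) g)))))
Step 4: ((\h.(((\b.(\c.b)) h) (\f.(\g.(\h.((f h) g)))))) (\f.(\g.(\h.((f h) g)))))
Step 5: (((\b.(\c.b)) (\f.(\g.(\h.((f h) g))))) (\f.(\g.(\h.((f h) g)))))
Step 6: ((\c.(\f.(\g.(\h.((f h) g))))) (\f.(\g.(\h.((f h) g)))))
Step 7: (\f.(\g.(\h.((f h) g))))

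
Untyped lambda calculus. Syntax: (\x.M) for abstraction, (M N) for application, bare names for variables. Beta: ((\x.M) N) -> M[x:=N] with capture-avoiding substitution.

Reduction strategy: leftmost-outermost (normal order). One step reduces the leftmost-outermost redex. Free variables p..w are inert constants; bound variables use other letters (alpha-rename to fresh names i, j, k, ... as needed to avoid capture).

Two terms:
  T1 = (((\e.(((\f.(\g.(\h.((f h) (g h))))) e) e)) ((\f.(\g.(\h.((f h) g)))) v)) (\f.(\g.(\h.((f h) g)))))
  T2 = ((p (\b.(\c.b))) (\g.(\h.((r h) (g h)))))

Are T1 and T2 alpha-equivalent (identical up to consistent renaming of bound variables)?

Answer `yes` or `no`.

Answer: no

Derivation:
Term 1: (((\e.(((\f.(\g.(\h.((f h) (g h))))) e) e)) ((\f.(\g.(\h.((f h) g)))) v)) (\f.(\g.(\h.((f h) g)))))
Term 2: ((p (\b.(\c.b))) (\g.(\h.((r h) (g h)))))
Alpha-equivalence: compare structure up to binder renaming.
Result: False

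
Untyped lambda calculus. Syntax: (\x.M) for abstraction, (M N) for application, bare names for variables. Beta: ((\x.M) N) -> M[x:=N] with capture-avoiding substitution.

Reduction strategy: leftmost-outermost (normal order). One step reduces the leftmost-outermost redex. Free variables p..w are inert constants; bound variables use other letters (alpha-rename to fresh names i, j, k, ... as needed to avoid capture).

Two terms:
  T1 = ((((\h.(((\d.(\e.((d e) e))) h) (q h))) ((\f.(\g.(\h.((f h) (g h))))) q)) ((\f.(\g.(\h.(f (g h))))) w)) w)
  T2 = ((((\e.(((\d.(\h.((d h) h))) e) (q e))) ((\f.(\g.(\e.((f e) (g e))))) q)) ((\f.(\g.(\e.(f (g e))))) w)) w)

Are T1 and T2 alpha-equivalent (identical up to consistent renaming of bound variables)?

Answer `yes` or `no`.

Term 1: ((((\h.(((\d.(\e.((d e) e))) h) (q h))) ((\f.(\g.(\h.((f h) (g h))))) q)) ((\f.(\g.(\h.(f (g h))))) w)) w)
Term 2: ((((\e.(((\d.(\h.((d h) h))) e) (q e))) ((\f.(\g.(\e.((f e) (g e))))) q)) ((\f.(\g.(\e.(f (g e))))) w)) w)
Alpha-equivalence: compare structure up to binder renaming.
Result: True

Answer: yes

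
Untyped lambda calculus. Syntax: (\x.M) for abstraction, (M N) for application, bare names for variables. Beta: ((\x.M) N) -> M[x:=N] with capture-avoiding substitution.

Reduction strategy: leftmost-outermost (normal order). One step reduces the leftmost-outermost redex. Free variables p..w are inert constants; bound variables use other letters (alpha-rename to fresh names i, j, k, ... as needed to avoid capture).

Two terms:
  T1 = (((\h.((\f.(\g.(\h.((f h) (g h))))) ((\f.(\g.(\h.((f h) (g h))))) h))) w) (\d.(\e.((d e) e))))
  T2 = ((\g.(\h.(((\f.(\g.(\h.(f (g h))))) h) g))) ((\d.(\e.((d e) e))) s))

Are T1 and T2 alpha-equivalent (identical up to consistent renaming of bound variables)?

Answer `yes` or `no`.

Answer: no

Derivation:
Term 1: (((\h.((\f.(\g.(\h.((f h) (g h))))) ((\f.(\g.(\h.((f h) (g h))))) h))) w) (\d.(\e.((d e) e))))
Term 2: ((\g.(\h.(((\f.(\g.(\h.(f (g h))))) h) g))) ((\d.(\e.((d e) e))) s))
Alpha-equivalence: compare structure up to binder renaming.
Result: False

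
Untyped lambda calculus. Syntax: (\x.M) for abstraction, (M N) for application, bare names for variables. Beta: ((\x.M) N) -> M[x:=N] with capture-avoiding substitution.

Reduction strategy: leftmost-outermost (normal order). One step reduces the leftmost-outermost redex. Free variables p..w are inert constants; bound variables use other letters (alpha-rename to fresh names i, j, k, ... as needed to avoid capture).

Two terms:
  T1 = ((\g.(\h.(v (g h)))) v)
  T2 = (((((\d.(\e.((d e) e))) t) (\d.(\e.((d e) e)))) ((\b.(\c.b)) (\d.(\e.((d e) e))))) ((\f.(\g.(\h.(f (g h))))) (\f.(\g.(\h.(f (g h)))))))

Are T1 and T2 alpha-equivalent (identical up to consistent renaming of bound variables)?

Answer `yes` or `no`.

Answer: no

Derivation:
Term 1: ((\g.(\h.(v (g h)))) v)
Term 2: (((((\d.(\e.((d e) e))) t) (\d.(\e.((d e) e)))) ((\b.(\c.b)) (\d.(\e.((d e) e))))) ((\f.(\g.(\h.(f (g h))))) (\f.(\g.(\h.(f (g h)))))))
Alpha-equivalence: compare structure up to binder renaming.
Result: False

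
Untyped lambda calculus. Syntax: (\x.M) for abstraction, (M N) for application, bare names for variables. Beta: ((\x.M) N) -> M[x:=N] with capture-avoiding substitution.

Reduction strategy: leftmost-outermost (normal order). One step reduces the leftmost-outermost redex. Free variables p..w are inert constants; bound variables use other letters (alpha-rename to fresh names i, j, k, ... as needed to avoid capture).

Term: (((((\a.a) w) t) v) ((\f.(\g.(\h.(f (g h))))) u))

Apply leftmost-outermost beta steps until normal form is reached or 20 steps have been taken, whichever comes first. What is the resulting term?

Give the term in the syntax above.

Step 0: (((((\a.a) w) t) v) ((\f.(\g.(\h.(f (g h))))) u))
Step 1: (((w t) v) ((\f.(\g.(\h.(f (g h))))) u))
Step 2: (((w t) v) (\g.(\h.(u (g h)))))

Answer: (((w t) v) (\g.(\h.(u (g h)))))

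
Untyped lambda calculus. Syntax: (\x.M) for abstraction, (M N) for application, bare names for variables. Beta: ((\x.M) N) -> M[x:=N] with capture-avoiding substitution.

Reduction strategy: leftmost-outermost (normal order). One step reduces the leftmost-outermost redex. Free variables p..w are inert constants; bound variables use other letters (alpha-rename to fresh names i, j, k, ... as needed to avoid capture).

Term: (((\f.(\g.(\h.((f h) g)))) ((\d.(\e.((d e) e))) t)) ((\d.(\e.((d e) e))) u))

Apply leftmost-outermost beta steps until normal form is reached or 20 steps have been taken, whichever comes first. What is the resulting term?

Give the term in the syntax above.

Step 0: (((\f.(\g.(\h.((f h) g)))) ((\d.(\e.((d e) e))) t)) ((\d.(\e.((d e) e))) u))
Step 1: ((\g.(\h.((((\d.(\e.((d e) e))) t) h) g))) ((\d.(\e.((d e) e))) u))
Step 2: (\h.((((\d.(\e.((d e) e))) t) h) ((\d.(\e.((d e) e))) u)))
Step 3: (\h.(((\e.((t e) e)) h) ((\d.(\e.((d e) e))) u)))
Step 4: (\h.(((t h) h) ((\d.(\e.((d e) e))) u)))
Step 5: (\h.(((t h) h) (\e.((u e) e))))

Answer: (\h.(((t h) h) (\e.((u e) e))))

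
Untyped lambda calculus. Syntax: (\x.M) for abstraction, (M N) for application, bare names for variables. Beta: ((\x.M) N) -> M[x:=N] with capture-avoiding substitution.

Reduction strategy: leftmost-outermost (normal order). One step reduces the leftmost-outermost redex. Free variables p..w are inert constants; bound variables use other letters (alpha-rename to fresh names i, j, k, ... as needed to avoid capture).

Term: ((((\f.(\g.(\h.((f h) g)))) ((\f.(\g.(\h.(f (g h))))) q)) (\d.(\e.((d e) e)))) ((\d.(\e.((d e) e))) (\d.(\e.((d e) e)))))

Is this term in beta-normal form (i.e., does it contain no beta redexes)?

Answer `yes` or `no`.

Term: ((((\f.(\g.(\h.((f h) g)))) ((\f.(\g.(\h.(f (g h))))) q)) (\d.(\e.((d e) e)))) ((\d.(\e.((d e) e))) (\d.(\e.((d e) e)))))
Found 3 beta redex(es).

Answer: no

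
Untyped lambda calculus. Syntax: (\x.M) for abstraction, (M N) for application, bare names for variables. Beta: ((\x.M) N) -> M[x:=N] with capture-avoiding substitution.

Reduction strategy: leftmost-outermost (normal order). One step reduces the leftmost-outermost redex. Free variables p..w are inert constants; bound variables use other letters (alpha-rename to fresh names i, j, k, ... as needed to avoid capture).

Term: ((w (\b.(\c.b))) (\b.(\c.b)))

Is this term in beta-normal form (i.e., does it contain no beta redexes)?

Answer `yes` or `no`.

Answer: yes

Derivation:
Term: ((w (\b.(\c.b))) (\b.(\c.b)))
No beta redexes found.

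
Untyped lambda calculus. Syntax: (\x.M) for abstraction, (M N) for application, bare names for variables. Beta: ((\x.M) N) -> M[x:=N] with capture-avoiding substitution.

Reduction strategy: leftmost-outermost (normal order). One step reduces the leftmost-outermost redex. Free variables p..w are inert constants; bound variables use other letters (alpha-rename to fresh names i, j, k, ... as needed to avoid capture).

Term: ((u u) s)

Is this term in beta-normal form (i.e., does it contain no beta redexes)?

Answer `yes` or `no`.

Term: ((u u) s)
No beta redexes found.

Answer: yes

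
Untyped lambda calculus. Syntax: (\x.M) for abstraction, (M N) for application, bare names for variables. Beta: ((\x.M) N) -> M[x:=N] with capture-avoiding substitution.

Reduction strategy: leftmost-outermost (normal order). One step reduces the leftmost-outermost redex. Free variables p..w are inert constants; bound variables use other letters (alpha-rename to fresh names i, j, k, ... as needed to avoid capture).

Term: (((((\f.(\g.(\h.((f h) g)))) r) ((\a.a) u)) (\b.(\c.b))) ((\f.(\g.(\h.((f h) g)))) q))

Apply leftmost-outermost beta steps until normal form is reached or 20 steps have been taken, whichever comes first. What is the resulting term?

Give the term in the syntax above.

Step 0: (((((\f.(\g.(\h.((f h) g)))) r) ((\a.a) u)) (\b.(\c.b))) ((\f.(\g.(\h.((f h) g)))) q))
Step 1: ((((\g.(\h.((r h) g))) ((\a.a) u)) (\b.(\c.b))) ((\f.(\g.(\h.((f h) g)))) q))
Step 2: (((\h.((r h) ((\a.a) u))) (\b.(\c.b))) ((\f.(\g.(\h.((f h) g)))) q))
Step 3: (((r (\b.(\c.b))) ((\a.a) u)) ((\f.(\g.(\h.((f h) g)))) q))
Step 4: (((r (\b.(\c.b))) u) ((\f.(\g.(\h.((f h) g)))) q))
Step 5: (((r (\b.(\c.b))) u) (\g.(\h.((q h) g))))

Answer: (((r (\b.(\c.b))) u) (\g.(\h.((q h) g))))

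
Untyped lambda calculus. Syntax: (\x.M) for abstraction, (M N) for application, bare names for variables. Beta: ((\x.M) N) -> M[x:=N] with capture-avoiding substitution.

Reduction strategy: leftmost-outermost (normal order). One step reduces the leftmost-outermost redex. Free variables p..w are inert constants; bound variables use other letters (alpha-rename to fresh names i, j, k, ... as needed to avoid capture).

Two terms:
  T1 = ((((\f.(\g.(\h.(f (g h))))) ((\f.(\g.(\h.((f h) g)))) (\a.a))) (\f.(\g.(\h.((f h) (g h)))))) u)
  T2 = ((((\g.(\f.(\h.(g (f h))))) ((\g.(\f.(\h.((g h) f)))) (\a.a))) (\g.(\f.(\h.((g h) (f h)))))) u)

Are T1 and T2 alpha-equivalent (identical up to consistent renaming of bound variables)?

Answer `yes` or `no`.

Answer: yes

Derivation:
Term 1: ((((\f.(\g.(\h.(f (g h))))) ((\f.(\g.(\h.((f h) g)))) (\a.a))) (\f.(\g.(\h.((f h) (g h)))))) u)
Term 2: ((((\g.(\f.(\h.(g (f h))))) ((\g.(\f.(\h.((g h) f)))) (\a.a))) (\g.(\f.(\h.((g h) (f h)))))) u)
Alpha-equivalence: compare structure up to binder renaming.
Result: True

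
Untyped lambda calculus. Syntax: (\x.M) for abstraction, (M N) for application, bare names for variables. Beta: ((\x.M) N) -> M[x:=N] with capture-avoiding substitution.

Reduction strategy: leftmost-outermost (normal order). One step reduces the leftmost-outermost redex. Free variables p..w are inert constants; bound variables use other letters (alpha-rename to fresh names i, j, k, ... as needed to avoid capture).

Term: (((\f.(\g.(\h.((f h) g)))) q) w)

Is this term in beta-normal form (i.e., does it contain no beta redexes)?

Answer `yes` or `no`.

Term: (((\f.(\g.(\h.((f h) g)))) q) w)
Found 1 beta redex(es).

Answer: no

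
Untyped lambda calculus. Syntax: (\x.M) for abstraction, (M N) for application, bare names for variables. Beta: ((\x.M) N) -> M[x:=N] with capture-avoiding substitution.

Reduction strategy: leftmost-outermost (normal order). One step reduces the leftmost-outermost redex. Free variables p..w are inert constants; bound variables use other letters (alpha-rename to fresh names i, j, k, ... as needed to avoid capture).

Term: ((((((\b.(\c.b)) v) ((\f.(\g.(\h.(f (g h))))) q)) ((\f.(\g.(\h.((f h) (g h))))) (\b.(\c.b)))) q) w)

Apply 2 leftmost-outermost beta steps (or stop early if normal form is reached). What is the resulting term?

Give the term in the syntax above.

Step 0: ((((((\b.(\c.b)) v) ((\f.(\g.(\h.(f (g h))))) q)) ((\f.(\g.(\h.((f h) (g h))))) (\b.(\c.b)))) q) w)
Step 1: (((((\c.v) ((\f.(\g.(\h.(f (g h))))) q)) ((\f.(\g.(\h.((f h) (g h))))) (\b.(\c.b)))) q) w)
Step 2: (((v ((\f.(\g.(\h.((f h) (g h))))) (\b.(\c.b)))) q) w)

Answer: (((v ((\f.(\g.(\h.((f h) (g h))))) (\b.(\c.b)))) q) w)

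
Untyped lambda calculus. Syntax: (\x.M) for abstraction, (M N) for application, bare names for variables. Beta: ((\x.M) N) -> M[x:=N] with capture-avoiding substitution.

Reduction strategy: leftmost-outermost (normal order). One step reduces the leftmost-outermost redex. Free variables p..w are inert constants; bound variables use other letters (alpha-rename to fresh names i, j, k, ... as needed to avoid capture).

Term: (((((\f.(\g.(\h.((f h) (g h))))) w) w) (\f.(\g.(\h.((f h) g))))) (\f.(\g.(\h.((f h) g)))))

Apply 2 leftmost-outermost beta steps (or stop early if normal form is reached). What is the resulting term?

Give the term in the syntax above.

Answer: (((\h.((w h) (w h))) (\f.(\g.(\h.((f h) g))))) (\f.(\g.(\h.((f h) g)))))

Derivation:
Step 0: (((((\f.(\g.(\h.((f h) (g h))))) w) w) (\f.(\g.(\h.((f h) g))))) (\f.(\g.(\h.((f h) g)))))
Step 1: ((((\g.(\h.((w h) (g h)))) w) (\f.(\g.(\h.((f h) g))))) (\f.(\g.(\h.((f h) g)))))
Step 2: (((\h.((w h) (w h))) (\f.(\g.(\h.((f h) g))))) (\f.(\g.(\h.((f h) g)))))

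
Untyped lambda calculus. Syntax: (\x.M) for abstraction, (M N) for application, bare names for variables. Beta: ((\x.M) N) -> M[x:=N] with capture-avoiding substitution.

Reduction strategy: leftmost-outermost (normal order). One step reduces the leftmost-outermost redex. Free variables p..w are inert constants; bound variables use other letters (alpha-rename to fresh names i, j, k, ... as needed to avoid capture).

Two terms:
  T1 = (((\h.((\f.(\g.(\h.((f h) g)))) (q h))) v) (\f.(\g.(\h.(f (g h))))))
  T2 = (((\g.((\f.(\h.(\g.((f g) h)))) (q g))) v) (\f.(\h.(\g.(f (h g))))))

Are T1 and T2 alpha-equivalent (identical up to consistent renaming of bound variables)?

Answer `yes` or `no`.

Answer: yes

Derivation:
Term 1: (((\h.((\f.(\g.(\h.((f h) g)))) (q h))) v) (\f.(\g.(\h.(f (g h))))))
Term 2: (((\g.((\f.(\h.(\g.((f g) h)))) (q g))) v) (\f.(\h.(\g.(f (h g))))))
Alpha-equivalence: compare structure up to binder renaming.
Result: True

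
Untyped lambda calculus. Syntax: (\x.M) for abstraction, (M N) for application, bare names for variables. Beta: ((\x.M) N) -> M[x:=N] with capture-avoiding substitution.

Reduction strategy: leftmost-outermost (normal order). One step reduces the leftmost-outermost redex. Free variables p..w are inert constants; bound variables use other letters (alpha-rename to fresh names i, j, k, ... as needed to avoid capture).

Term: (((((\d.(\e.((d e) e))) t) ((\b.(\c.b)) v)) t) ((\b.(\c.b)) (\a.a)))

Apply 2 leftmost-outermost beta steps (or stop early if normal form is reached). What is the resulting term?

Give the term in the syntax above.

Step 0: (((((\d.(\e.((d e) e))) t) ((\b.(\c.b)) v)) t) ((\b.(\c.b)) (\a.a)))
Step 1: ((((\e.((t e) e)) ((\b.(\c.b)) v)) t) ((\b.(\c.b)) (\a.a)))
Step 2: ((((t ((\b.(\c.b)) v)) ((\b.(\c.b)) v)) t) ((\b.(\c.b)) (\a.a)))

Answer: ((((t ((\b.(\c.b)) v)) ((\b.(\c.b)) v)) t) ((\b.(\c.b)) (\a.a)))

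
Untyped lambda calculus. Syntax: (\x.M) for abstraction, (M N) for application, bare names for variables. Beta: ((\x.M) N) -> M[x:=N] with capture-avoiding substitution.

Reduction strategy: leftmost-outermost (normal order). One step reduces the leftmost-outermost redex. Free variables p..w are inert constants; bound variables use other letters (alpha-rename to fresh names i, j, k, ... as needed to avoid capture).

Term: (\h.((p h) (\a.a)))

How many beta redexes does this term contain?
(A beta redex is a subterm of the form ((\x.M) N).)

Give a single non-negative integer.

Answer: 0

Derivation:
Term: (\h.((p h) (\a.a)))
  (no redexes)
Total redexes: 0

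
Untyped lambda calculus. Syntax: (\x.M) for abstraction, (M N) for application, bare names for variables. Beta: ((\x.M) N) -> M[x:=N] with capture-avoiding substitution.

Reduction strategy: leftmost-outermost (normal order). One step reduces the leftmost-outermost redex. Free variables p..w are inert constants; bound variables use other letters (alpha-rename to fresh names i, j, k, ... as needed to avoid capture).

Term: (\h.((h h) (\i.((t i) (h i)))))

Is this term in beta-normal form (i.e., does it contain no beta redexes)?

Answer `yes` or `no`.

Answer: yes

Derivation:
Term: (\h.((h h) (\i.((t i) (h i)))))
No beta redexes found.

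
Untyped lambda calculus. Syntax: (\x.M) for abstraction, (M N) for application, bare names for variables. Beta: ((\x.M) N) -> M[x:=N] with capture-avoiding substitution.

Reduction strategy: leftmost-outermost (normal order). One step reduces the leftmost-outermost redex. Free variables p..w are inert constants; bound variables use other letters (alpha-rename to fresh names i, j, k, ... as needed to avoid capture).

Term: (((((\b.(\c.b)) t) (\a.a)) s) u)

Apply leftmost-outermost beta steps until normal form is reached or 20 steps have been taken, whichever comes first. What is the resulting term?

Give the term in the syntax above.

Step 0: (((((\b.(\c.b)) t) (\a.a)) s) u)
Step 1: ((((\c.t) (\a.a)) s) u)
Step 2: ((t s) u)

Answer: ((t s) u)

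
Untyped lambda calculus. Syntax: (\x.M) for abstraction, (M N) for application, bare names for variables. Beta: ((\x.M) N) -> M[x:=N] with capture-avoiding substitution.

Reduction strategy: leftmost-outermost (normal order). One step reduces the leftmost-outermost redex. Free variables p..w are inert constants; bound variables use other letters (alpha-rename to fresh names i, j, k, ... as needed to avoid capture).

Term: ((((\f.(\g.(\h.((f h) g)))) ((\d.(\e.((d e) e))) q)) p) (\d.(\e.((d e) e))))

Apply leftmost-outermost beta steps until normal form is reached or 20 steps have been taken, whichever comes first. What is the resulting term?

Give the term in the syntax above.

Answer: (((q (\d.(\e.((d e) e)))) (\d.(\e.((d e) e)))) p)

Derivation:
Step 0: ((((\f.(\g.(\h.((f h) g)))) ((\d.(\e.((d e) e))) q)) p) (\d.(\e.((d e) e))))
Step 1: (((\g.(\h.((((\d.(\e.((d e) e))) q) h) g))) p) (\d.(\e.((d e) e))))
Step 2: ((\h.((((\d.(\e.((d e) e))) q) h) p)) (\d.(\e.((d e) e))))
Step 3: ((((\d.(\e.((d e) e))) q) (\d.(\e.((d e) e)))) p)
Step 4: (((\e.((q e) e)) (\d.(\e.((d e) e)))) p)
Step 5: (((q (\d.(\e.((d e) e)))) (\d.(\e.((d e) e)))) p)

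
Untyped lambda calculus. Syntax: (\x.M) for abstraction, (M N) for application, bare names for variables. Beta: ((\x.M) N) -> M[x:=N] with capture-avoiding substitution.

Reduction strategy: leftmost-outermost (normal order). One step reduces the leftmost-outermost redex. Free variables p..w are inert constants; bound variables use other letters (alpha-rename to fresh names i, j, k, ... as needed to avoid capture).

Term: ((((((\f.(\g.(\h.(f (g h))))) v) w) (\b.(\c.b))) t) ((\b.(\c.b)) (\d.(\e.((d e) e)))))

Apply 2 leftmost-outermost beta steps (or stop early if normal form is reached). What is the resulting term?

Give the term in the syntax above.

Answer: ((((\h.(v (w h))) (\b.(\c.b))) t) ((\b.(\c.b)) (\d.(\e.((d e) e)))))

Derivation:
Step 0: ((((((\f.(\g.(\h.(f (g h))))) v) w) (\b.(\c.b))) t) ((\b.(\c.b)) (\d.(\e.((d e) e)))))
Step 1: (((((\g.(\h.(v (g h)))) w) (\b.(\c.b))) t) ((\b.(\c.b)) (\d.(\e.((d e) e)))))
Step 2: ((((\h.(v (w h))) (\b.(\c.b))) t) ((\b.(\c.b)) (\d.(\e.((d e) e)))))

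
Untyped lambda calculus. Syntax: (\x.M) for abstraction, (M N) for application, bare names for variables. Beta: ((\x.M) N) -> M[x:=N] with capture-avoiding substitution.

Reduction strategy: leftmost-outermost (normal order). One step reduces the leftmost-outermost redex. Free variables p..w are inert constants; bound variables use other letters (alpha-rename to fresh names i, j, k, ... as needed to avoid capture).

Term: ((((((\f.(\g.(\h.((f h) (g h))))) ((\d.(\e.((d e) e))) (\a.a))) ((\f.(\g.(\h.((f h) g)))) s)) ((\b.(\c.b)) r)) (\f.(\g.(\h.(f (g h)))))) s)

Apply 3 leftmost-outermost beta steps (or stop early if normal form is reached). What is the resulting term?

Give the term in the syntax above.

Step 0: ((((((\f.(\g.(\h.((f h) (g h))))) ((\d.(\e.((d e) e))) (\a.a))) ((\f.(\g.(\h.((f h) g)))) s)) ((\b.(\c.b)) r)) (\f.(\g.(\h.(f (g h)))))) s)
Step 1: (((((\g.(\h.((((\d.(\e.((d e) e))) (\a.a)) h) (g h)))) ((\f.(\g.(\h.((f h) g)))) s)) ((\b.(\c.b)) r)) (\f.(\g.(\h.(f (g h)))))) s)
Step 2: ((((\h.((((\d.(\e.((d e) e))) (\a.a)) h) (((\f.(\g.(\h.((f h) g)))) s) h))) ((\b.(\c.b)) r)) (\f.(\g.(\h.(f (g h)))))) s)
Step 3: ((((((\d.(\e.((d e) e))) (\a.a)) ((\b.(\c.b)) r)) (((\f.(\g.(\h.((f h) g)))) s) ((\b.(\c.b)) r))) (\f.(\g.(\h.(f (g h)))))) s)

Answer: ((((((\d.(\e.((d e) e))) (\a.a)) ((\b.(\c.b)) r)) (((\f.(\g.(\h.((f h) g)))) s) ((\b.(\c.b)) r))) (\f.(\g.(\h.(f (g h)))))) s)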